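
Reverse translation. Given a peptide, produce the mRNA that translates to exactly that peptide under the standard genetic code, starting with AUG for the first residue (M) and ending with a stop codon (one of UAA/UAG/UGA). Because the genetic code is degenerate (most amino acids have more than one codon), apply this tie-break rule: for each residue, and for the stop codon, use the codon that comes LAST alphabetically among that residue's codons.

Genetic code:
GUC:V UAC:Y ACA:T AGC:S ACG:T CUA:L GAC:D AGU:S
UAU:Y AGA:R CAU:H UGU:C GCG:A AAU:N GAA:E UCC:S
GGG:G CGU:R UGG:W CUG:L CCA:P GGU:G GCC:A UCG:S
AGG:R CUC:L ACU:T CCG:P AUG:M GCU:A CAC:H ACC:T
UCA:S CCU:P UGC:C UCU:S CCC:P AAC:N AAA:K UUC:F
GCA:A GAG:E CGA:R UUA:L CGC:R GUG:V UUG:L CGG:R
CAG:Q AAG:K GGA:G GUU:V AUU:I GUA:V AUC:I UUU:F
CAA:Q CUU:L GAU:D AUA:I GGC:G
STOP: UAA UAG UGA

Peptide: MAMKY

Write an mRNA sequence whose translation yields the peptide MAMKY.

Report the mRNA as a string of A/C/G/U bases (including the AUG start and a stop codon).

residue 1: M -> AUG (start codon)
residue 2: A codons sorted = GCA,GCC,GCG,GCU -> pick last = GCU
residue 3: M -> AUG (only codon)
residue 4: K codons sorted = AAA,AAG -> pick last = AAG
residue 5: Y codons sorted = UAC,UAU -> pick last = UAU
terminator: stop codons sorted = UAA,UAG,UGA -> pick last = UGA

Answer: mRNA: AUGGCUAUGAAGUAUUGA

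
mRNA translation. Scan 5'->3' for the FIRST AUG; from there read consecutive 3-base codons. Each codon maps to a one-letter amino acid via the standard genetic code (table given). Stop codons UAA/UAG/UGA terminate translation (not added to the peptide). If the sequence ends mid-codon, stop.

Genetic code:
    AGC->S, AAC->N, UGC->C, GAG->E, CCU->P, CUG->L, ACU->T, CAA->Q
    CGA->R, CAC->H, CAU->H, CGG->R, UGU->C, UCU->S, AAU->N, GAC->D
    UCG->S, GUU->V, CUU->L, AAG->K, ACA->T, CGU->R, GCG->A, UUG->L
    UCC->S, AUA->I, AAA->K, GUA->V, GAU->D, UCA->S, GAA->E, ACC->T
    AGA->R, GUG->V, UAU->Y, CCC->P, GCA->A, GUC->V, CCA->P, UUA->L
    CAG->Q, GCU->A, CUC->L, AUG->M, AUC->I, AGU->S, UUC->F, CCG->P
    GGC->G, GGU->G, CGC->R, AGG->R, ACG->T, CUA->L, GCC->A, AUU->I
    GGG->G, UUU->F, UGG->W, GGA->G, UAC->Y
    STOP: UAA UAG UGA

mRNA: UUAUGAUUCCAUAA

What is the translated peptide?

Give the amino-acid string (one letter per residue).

Answer: MIP

Derivation:
start AUG at pos 2
pos 2: AUG -> M; peptide=M
pos 5: AUU -> I; peptide=MI
pos 8: CCA -> P; peptide=MIP
pos 11: UAA -> STOP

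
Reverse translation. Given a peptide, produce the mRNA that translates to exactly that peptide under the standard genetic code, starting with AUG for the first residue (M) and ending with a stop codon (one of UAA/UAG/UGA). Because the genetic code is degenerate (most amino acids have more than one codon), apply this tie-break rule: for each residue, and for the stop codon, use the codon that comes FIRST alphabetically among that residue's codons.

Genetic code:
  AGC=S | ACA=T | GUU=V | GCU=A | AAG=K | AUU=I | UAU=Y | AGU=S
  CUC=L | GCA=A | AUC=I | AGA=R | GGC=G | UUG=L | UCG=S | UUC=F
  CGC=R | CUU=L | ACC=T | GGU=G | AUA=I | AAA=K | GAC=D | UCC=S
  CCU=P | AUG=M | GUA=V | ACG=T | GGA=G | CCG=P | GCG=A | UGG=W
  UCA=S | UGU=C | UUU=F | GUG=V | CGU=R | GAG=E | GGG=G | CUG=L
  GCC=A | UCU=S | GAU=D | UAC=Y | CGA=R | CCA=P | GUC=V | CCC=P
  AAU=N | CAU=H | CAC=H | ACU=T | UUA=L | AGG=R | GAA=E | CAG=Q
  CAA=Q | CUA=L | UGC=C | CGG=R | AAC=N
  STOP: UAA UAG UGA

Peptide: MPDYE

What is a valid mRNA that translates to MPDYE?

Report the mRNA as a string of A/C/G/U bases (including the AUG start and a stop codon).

residue 1: M -> AUG (start codon)
residue 2: P codons sorted = CCA,CCC,CCG,CCU -> pick first = CCA
residue 3: D codons sorted = GAC,GAU -> pick first = GAC
residue 4: Y codons sorted = UAC,UAU -> pick first = UAC
residue 5: E codons sorted = GAA,GAG -> pick first = GAA
terminator: stop codons sorted = UAA,UAG,UGA -> pick first = UAA

Answer: mRNA: AUGCCAGACUACGAAUAA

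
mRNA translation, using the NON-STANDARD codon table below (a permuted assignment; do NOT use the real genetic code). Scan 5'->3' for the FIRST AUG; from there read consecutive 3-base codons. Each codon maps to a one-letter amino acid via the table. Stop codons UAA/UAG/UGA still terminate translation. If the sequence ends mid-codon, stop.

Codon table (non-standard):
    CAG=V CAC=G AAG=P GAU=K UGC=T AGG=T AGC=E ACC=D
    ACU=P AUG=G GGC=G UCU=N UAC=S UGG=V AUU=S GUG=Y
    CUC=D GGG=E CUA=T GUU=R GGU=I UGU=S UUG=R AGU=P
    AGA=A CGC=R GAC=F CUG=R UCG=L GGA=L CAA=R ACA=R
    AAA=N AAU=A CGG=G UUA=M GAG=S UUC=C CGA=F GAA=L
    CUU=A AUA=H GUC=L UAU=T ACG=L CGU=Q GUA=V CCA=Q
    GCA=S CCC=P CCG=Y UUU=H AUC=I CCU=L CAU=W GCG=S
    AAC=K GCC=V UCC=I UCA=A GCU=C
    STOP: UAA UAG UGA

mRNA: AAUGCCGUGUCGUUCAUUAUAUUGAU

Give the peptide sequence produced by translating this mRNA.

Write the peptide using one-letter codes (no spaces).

start AUG at pos 1
pos 1: AUG -> G; peptide=G
pos 4: CCG -> Y; peptide=GY
pos 7: UGU -> S; peptide=GYS
pos 10: CGU -> Q; peptide=GYSQ
pos 13: UCA -> A; peptide=GYSQA
pos 16: UUA -> M; peptide=GYSQAM
pos 19: UAU -> T; peptide=GYSQAMT
pos 22: UGA -> STOP

Answer: GYSQAMT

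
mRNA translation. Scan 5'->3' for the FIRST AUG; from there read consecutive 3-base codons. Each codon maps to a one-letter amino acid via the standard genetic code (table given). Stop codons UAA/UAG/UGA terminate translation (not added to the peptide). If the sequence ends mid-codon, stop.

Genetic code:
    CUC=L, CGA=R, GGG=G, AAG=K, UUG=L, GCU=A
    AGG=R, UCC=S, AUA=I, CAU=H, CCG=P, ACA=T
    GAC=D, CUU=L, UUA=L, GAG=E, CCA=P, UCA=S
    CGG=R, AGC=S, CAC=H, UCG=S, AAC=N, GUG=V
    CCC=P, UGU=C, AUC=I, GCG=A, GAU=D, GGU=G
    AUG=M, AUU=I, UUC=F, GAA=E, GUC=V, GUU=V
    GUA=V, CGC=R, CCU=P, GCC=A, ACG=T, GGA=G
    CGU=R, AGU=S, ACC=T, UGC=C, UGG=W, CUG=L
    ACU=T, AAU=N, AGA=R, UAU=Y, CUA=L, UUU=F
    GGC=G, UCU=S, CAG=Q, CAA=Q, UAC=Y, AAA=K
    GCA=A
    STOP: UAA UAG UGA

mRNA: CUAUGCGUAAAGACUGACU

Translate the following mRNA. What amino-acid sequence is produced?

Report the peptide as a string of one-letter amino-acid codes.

start AUG at pos 2
pos 2: AUG -> M; peptide=M
pos 5: CGU -> R; peptide=MR
pos 8: AAA -> K; peptide=MRK
pos 11: GAC -> D; peptide=MRKD
pos 14: UGA -> STOP

Answer: MRKD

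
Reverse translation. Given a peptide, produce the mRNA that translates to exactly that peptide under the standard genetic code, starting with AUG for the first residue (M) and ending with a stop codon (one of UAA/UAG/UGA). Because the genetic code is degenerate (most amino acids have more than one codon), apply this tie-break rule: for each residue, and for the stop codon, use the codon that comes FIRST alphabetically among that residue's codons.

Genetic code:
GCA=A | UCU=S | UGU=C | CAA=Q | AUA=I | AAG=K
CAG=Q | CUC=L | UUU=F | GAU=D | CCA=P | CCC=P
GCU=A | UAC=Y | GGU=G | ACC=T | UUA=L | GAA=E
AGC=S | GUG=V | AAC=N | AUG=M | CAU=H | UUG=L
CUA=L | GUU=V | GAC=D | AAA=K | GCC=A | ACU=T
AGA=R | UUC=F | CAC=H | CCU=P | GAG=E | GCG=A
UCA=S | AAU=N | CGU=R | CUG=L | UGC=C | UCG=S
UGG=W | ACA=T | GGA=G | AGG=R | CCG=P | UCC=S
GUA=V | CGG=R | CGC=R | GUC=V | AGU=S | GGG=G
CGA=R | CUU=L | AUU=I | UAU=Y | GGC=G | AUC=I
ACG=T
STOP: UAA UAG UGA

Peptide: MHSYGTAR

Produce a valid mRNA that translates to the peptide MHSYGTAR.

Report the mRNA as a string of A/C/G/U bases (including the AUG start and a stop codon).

residue 1: M -> AUG (start codon)
residue 2: H codons sorted = CAC,CAU -> pick first = CAC
residue 3: S codons sorted = AGC,AGU,UCA,UCC,UCG,UCU -> pick first = AGC
residue 4: Y codons sorted = UAC,UAU -> pick first = UAC
residue 5: G codons sorted = GGA,GGC,GGG,GGU -> pick first = GGA
residue 6: T codons sorted = ACA,ACC,ACG,ACU -> pick first = ACA
residue 7: A codons sorted = GCA,GCC,GCG,GCU -> pick first = GCA
residue 8: R codons sorted = AGA,AGG,CGA,CGC,CGG,CGU -> pick first = AGA
terminator: stop codons sorted = UAA,UAG,UGA -> pick first = UAA

Answer: mRNA: AUGCACAGCUACGGAACAGCAAGAUAA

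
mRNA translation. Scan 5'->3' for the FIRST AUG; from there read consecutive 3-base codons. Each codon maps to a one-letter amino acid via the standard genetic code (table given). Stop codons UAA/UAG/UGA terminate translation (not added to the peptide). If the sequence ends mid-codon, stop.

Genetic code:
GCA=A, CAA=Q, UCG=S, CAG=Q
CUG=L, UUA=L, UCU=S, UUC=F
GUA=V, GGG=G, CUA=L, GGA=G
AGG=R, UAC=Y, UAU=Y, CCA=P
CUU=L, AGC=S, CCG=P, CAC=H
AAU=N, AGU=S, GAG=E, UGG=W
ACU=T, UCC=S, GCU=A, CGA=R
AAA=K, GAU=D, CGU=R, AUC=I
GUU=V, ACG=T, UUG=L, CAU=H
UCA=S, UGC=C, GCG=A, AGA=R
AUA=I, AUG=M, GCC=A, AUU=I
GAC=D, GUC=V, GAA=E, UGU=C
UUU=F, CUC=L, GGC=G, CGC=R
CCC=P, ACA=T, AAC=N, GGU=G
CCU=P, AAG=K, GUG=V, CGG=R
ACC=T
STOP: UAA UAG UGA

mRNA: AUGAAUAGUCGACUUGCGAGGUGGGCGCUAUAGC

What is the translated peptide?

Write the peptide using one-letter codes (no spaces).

start AUG at pos 0
pos 0: AUG -> M; peptide=M
pos 3: AAU -> N; peptide=MN
pos 6: AGU -> S; peptide=MNS
pos 9: CGA -> R; peptide=MNSR
pos 12: CUU -> L; peptide=MNSRL
pos 15: GCG -> A; peptide=MNSRLA
pos 18: AGG -> R; peptide=MNSRLAR
pos 21: UGG -> W; peptide=MNSRLARW
pos 24: GCG -> A; peptide=MNSRLARWA
pos 27: CUA -> L; peptide=MNSRLARWAL
pos 30: UAG -> STOP

Answer: MNSRLARWAL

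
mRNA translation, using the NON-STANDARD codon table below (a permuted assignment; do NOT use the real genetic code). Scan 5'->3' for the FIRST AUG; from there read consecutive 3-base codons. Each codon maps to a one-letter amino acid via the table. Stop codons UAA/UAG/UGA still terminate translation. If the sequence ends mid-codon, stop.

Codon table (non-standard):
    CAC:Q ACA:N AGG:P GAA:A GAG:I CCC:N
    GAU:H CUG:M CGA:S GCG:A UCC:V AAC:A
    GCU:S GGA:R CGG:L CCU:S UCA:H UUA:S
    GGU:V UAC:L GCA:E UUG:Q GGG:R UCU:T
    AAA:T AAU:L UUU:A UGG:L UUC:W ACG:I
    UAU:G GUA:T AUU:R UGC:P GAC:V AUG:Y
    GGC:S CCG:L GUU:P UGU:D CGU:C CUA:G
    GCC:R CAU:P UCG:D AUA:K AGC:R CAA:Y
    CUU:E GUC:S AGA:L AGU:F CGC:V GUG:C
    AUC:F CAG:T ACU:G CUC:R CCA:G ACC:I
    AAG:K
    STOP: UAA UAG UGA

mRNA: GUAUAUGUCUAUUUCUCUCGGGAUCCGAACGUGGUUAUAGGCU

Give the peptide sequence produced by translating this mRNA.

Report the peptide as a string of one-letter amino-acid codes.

start AUG at pos 4
pos 4: AUG -> Y; peptide=Y
pos 7: UCU -> T; peptide=YT
pos 10: AUU -> R; peptide=YTR
pos 13: UCU -> T; peptide=YTRT
pos 16: CUC -> R; peptide=YTRTR
pos 19: GGG -> R; peptide=YTRTRR
pos 22: AUC -> F; peptide=YTRTRRF
pos 25: CGA -> S; peptide=YTRTRRFS
pos 28: ACG -> I; peptide=YTRTRRFSI
pos 31: UGG -> L; peptide=YTRTRRFSIL
pos 34: UUA -> S; peptide=YTRTRRFSILS
pos 37: UAG -> STOP

Answer: YTRTRRFSILS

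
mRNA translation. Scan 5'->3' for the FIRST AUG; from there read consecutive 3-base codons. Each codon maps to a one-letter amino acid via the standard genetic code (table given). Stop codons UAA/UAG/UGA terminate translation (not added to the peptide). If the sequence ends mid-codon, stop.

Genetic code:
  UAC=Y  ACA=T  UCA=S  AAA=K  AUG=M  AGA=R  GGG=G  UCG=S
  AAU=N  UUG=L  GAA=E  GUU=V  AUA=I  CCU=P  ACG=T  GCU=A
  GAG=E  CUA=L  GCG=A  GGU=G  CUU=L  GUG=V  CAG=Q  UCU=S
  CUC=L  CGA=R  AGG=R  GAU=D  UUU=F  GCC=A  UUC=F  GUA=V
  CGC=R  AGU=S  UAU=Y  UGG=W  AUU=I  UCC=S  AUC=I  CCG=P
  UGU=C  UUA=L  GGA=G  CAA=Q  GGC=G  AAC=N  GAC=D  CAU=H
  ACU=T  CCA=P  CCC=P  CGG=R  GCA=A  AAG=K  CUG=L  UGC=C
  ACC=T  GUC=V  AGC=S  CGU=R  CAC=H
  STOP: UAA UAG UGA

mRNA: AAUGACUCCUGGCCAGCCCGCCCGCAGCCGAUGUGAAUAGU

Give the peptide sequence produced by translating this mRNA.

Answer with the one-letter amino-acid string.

Answer: MTPGQPARSRCE

Derivation:
start AUG at pos 1
pos 1: AUG -> M; peptide=M
pos 4: ACU -> T; peptide=MT
pos 7: CCU -> P; peptide=MTP
pos 10: GGC -> G; peptide=MTPG
pos 13: CAG -> Q; peptide=MTPGQ
pos 16: CCC -> P; peptide=MTPGQP
pos 19: GCC -> A; peptide=MTPGQPA
pos 22: CGC -> R; peptide=MTPGQPAR
pos 25: AGC -> S; peptide=MTPGQPARS
pos 28: CGA -> R; peptide=MTPGQPARSR
pos 31: UGU -> C; peptide=MTPGQPARSRC
pos 34: GAA -> E; peptide=MTPGQPARSRCE
pos 37: UAG -> STOP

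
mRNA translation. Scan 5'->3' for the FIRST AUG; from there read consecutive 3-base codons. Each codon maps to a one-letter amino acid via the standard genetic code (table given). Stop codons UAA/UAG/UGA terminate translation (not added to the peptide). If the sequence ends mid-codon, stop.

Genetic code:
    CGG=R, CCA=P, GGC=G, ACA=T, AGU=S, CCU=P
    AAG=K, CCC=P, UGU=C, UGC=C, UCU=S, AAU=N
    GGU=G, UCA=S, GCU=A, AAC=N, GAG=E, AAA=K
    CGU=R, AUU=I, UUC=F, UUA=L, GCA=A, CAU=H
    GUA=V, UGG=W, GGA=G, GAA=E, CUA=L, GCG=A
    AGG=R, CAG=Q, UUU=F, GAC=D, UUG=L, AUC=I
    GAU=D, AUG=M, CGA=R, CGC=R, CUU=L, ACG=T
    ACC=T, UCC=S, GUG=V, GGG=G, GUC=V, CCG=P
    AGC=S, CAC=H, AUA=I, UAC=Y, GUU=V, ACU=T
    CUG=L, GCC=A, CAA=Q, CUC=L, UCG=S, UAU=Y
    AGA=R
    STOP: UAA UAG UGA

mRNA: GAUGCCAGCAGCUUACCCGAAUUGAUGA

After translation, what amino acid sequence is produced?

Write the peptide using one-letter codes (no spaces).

start AUG at pos 1
pos 1: AUG -> M; peptide=M
pos 4: CCA -> P; peptide=MP
pos 7: GCA -> A; peptide=MPA
pos 10: GCU -> A; peptide=MPAA
pos 13: UAC -> Y; peptide=MPAAY
pos 16: CCG -> P; peptide=MPAAYP
pos 19: AAU -> N; peptide=MPAAYPN
pos 22: UGA -> STOP

Answer: MPAAYPN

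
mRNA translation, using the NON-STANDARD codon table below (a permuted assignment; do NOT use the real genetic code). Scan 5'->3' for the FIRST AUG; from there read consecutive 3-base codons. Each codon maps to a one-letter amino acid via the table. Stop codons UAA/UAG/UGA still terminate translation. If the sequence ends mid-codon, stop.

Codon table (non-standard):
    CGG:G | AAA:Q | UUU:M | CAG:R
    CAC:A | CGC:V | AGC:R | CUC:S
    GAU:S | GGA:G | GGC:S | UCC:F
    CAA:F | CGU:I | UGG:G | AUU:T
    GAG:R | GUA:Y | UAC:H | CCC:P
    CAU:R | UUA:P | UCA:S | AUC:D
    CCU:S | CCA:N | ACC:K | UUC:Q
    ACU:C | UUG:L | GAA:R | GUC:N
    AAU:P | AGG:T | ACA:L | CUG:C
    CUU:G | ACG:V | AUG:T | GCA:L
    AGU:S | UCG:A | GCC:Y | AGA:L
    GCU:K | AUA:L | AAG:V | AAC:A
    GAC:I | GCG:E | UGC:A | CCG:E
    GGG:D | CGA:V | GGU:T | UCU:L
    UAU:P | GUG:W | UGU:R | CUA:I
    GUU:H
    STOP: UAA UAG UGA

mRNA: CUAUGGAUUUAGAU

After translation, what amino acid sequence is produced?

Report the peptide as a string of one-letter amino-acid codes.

Answer: TSPS

Derivation:
start AUG at pos 2
pos 2: AUG -> T; peptide=T
pos 5: GAU -> S; peptide=TS
pos 8: UUA -> P; peptide=TSP
pos 11: GAU -> S; peptide=TSPS
pos 14: only 0 nt remain (<3), stop (end of mRNA)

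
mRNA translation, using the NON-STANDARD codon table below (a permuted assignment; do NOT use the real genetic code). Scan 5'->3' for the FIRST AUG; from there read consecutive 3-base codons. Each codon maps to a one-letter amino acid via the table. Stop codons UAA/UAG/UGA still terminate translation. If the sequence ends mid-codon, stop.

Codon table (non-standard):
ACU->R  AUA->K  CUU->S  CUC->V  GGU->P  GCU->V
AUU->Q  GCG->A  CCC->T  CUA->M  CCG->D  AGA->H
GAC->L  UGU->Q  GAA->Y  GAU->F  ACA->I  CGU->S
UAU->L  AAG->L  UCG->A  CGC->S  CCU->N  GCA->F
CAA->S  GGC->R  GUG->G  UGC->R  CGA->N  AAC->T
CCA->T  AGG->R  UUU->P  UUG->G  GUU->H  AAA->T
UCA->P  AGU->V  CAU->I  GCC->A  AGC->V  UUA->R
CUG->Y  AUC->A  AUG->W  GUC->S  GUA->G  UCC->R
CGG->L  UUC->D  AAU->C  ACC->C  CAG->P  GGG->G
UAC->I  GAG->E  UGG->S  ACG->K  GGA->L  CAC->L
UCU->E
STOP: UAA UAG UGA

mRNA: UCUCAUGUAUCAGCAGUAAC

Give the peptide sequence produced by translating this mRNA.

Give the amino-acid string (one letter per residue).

start AUG at pos 4
pos 4: AUG -> W; peptide=W
pos 7: UAU -> L; peptide=WL
pos 10: CAG -> P; peptide=WLP
pos 13: CAG -> P; peptide=WLPP
pos 16: UAA -> STOP

Answer: WLPP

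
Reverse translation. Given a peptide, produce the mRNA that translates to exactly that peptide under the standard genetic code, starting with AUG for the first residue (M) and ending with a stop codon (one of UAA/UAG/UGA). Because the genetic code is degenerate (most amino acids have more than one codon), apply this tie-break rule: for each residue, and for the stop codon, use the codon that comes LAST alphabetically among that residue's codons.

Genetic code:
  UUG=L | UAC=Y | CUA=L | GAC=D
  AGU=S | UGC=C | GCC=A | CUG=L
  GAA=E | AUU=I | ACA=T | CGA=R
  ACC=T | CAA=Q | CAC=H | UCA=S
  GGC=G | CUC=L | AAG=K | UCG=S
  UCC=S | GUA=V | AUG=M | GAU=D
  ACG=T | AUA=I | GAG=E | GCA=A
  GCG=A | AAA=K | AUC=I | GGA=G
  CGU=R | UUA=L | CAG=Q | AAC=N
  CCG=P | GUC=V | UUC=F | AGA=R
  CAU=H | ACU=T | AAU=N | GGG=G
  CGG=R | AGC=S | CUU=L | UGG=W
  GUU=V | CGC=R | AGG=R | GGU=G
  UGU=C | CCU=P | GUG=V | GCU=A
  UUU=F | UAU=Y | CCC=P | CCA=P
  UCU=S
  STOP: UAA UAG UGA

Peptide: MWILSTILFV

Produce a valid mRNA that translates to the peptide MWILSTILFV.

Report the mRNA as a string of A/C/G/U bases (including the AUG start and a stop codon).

residue 1: M -> AUG (start codon)
residue 2: W -> UGG (only codon)
residue 3: I codons sorted = AUA,AUC,AUU -> pick last = AUU
residue 4: L codons sorted = CUA,CUC,CUG,CUU,UUA,UUG -> pick last = UUG
residue 5: S codons sorted = AGC,AGU,UCA,UCC,UCG,UCU -> pick last = UCU
residue 6: T codons sorted = ACA,ACC,ACG,ACU -> pick last = ACU
residue 7: I codons sorted = AUA,AUC,AUU -> pick last = AUU
residue 8: L codons sorted = CUA,CUC,CUG,CUU,UUA,UUG -> pick last = UUG
residue 9: F codons sorted = UUC,UUU -> pick last = UUU
residue 10: V codons sorted = GUA,GUC,GUG,GUU -> pick last = GUU
terminator: stop codons sorted = UAA,UAG,UGA -> pick last = UGA

Answer: mRNA: AUGUGGAUUUUGUCUACUAUUUUGUUUGUUUGA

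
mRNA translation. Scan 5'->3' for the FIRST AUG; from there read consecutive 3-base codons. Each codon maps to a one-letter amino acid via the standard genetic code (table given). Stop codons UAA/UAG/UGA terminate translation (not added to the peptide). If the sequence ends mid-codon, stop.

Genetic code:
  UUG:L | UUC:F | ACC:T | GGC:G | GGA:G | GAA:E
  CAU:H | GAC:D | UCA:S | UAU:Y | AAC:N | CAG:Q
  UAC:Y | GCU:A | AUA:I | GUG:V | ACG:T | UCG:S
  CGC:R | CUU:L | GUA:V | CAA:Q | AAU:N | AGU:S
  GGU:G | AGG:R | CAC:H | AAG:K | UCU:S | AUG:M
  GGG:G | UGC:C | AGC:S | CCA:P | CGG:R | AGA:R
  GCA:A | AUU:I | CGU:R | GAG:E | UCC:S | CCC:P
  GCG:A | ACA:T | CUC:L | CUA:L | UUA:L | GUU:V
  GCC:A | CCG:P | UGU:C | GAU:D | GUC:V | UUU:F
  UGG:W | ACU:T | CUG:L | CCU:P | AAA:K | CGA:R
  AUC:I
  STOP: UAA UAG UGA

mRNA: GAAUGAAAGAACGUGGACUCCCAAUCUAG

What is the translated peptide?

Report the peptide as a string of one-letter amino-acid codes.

Answer: MKERGLPI

Derivation:
start AUG at pos 2
pos 2: AUG -> M; peptide=M
pos 5: AAA -> K; peptide=MK
pos 8: GAA -> E; peptide=MKE
pos 11: CGU -> R; peptide=MKER
pos 14: GGA -> G; peptide=MKERG
pos 17: CUC -> L; peptide=MKERGL
pos 20: CCA -> P; peptide=MKERGLP
pos 23: AUC -> I; peptide=MKERGLPI
pos 26: UAG -> STOP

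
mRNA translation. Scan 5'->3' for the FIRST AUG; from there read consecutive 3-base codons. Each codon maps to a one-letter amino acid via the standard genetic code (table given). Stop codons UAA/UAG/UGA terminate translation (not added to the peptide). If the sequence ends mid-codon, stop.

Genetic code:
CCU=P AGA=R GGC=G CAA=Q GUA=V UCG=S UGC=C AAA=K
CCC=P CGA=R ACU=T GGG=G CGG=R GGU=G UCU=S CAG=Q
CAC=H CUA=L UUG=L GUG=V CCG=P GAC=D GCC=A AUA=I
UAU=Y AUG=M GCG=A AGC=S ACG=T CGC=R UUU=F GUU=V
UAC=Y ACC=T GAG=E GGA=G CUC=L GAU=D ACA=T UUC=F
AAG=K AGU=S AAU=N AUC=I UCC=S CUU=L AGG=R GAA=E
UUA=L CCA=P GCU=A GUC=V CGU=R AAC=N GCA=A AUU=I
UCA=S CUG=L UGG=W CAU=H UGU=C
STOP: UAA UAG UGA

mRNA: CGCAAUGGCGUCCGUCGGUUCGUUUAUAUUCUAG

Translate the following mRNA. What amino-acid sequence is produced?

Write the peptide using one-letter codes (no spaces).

Answer: MASVGSFIF

Derivation:
start AUG at pos 4
pos 4: AUG -> M; peptide=M
pos 7: GCG -> A; peptide=MA
pos 10: UCC -> S; peptide=MAS
pos 13: GUC -> V; peptide=MASV
pos 16: GGU -> G; peptide=MASVG
pos 19: UCG -> S; peptide=MASVGS
pos 22: UUU -> F; peptide=MASVGSF
pos 25: AUA -> I; peptide=MASVGSFI
pos 28: UUC -> F; peptide=MASVGSFIF
pos 31: UAG -> STOP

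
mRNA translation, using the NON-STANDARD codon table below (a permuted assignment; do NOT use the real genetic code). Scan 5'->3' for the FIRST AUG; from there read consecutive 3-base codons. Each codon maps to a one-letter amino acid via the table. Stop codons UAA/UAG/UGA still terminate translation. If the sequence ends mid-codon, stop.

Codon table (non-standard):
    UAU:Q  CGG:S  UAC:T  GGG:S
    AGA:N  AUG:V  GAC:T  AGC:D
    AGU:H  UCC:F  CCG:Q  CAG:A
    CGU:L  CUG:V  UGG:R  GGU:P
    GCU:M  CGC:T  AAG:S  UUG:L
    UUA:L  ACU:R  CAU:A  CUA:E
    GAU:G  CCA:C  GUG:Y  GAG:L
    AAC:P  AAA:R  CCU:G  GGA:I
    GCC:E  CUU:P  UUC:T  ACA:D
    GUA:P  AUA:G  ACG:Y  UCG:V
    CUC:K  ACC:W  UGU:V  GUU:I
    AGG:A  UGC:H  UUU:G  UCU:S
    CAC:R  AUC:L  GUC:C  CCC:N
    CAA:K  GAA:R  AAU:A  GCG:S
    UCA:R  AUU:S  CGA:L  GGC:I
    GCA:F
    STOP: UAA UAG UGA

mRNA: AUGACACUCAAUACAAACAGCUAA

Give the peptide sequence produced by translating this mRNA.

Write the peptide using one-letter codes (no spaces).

start AUG at pos 0
pos 0: AUG -> V; peptide=V
pos 3: ACA -> D; peptide=VD
pos 6: CUC -> K; peptide=VDK
pos 9: AAU -> A; peptide=VDKA
pos 12: ACA -> D; peptide=VDKAD
pos 15: AAC -> P; peptide=VDKADP
pos 18: AGC -> D; peptide=VDKADPD
pos 21: UAA -> STOP

Answer: VDKADPD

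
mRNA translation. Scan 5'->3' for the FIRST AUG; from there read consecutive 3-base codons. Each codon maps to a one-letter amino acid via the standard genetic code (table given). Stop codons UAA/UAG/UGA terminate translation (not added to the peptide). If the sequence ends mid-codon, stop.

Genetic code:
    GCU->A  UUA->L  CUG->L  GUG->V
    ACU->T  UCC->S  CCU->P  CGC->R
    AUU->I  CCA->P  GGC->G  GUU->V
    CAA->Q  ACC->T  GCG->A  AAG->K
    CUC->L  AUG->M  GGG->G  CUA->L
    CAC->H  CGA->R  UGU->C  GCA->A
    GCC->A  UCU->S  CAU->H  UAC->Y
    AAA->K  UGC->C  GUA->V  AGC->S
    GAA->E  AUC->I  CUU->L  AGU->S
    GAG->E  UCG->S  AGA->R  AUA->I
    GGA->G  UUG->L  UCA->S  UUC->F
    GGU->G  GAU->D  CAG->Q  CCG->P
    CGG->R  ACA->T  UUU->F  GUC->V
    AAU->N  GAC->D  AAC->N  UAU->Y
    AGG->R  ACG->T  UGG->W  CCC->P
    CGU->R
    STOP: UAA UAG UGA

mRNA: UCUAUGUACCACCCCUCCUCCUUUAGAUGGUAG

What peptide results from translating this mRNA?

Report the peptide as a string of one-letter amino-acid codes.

start AUG at pos 3
pos 3: AUG -> M; peptide=M
pos 6: UAC -> Y; peptide=MY
pos 9: CAC -> H; peptide=MYH
pos 12: CCC -> P; peptide=MYHP
pos 15: UCC -> S; peptide=MYHPS
pos 18: UCC -> S; peptide=MYHPSS
pos 21: UUU -> F; peptide=MYHPSSF
pos 24: AGA -> R; peptide=MYHPSSFR
pos 27: UGG -> W; peptide=MYHPSSFRW
pos 30: UAG -> STOP

Answer: MYHPSSFRW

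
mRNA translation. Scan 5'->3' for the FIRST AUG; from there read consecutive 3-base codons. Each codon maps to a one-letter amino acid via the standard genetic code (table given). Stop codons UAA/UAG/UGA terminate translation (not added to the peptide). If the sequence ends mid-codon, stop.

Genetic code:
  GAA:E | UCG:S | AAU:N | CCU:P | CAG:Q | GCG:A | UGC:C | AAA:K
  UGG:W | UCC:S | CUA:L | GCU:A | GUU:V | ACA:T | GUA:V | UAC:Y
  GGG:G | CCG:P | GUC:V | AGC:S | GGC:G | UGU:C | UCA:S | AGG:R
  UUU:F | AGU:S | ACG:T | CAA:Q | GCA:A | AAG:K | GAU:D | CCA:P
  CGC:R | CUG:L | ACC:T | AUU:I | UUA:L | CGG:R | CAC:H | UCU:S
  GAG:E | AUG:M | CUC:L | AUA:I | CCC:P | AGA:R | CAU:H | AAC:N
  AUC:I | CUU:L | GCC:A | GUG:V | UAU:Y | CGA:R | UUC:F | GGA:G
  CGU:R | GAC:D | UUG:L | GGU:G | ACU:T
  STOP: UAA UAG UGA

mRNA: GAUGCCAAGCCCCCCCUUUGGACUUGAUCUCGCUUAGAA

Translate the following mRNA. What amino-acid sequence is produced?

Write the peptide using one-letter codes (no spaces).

Answer: MPSPPFGLDLA

Derivation:
start AUG at pos 1
pos 1: AUG -> M; peptide=M
pos 4: CCA -> P; peptide=MP
pos 7: AGC -> S; peptide=MPS
pos 10: CCC -> P; peptide=MPSP
pos 13: CCC -> P; peptide=MPSPP
pos 16: UUU -> F; peptide=MPSPPF
pos 19: GGA -> G; peptide=MPSPPFG
pos 22: CUU -> L; peptide=MPSPPFGL
pos 25: GAU -> D; peptide=MPSPPFGLD
pos 28: CUC -> L; peptide=MPSPPFGLDL
pos 31: GCU -> A; peptide=MPSPPFGLDLA
pos 34: UAG -> STOP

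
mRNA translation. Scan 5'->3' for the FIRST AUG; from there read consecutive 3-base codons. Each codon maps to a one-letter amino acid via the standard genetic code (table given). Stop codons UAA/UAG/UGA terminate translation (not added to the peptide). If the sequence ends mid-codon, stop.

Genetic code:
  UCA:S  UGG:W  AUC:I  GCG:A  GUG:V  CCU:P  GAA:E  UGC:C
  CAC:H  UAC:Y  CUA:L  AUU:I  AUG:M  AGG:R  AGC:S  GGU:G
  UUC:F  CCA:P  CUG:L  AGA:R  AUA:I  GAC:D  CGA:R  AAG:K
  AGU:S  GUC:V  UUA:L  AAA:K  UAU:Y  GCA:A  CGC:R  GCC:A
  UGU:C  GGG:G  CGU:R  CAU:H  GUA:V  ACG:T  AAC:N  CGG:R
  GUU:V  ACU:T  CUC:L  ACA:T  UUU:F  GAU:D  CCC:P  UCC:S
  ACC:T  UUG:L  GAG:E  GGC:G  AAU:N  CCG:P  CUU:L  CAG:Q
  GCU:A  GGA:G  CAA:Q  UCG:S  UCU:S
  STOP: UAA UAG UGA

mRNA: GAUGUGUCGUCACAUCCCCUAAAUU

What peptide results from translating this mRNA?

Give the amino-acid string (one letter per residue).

Answer: MCRHIP

Derivation:
start AUG at pos 1
pos 1: AUG -> M; peptide=M
pos 4: UGU -> C; peptide=MC
pos 7: CGU -> R; peptide=MCR
pos 10: CAC -> H; peptide=MCRH
pos 13: AUC -> I; peptide=MCRHI
pos 16: CCC -> P; peptide=MCRHIP
pos 19: UAA -> STOP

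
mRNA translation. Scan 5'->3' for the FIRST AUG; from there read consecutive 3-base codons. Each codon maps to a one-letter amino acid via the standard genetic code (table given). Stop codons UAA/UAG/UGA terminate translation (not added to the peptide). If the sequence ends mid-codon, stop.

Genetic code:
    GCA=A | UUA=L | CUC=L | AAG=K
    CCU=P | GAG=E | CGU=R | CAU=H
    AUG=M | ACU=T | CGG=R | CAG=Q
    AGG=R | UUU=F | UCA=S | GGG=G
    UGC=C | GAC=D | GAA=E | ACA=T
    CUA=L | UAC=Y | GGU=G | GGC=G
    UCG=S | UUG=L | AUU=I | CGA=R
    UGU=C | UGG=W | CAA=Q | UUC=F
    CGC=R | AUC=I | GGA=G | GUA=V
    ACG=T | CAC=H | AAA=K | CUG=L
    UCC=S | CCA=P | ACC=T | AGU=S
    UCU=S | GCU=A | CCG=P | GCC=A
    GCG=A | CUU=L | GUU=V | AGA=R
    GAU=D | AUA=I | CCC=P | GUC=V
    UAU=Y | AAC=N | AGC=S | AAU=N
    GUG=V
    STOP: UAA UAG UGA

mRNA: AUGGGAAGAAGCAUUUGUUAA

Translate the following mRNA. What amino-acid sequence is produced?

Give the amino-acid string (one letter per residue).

Answer: MGRSIC

Derivation:
start AUG at pos 0
pos 0: AUG -> M; peptide=M
pos 3: GGA -> G; peptide=MG
pos 6: AGA -> R; peptide=MGR
pos 9: AGC -> S; peptide=MGRS
pos 12: AUU -> I; peptide=MGRSI
pos 15: UGU -> C; peptide=MGRSIC
pos 18: UAA -> STOP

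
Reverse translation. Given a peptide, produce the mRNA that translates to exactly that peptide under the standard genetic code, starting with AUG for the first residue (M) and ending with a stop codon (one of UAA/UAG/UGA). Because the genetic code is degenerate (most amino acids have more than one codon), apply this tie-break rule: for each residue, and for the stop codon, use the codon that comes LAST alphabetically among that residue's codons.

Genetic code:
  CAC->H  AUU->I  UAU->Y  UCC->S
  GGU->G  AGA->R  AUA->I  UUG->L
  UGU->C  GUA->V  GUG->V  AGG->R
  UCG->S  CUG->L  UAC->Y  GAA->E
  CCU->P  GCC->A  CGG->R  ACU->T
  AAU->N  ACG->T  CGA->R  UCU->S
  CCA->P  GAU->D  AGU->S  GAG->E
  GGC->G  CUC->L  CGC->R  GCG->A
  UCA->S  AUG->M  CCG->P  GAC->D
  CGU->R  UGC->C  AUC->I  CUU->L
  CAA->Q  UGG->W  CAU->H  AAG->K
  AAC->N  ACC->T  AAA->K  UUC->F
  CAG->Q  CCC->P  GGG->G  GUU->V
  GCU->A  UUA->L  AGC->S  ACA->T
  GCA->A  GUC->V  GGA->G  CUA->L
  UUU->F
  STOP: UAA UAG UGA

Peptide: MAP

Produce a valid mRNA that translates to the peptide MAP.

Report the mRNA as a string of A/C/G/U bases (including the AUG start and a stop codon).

residue 1: M -> AUG (start codon)
residue 2: A codons sorted = GCA,GCC,GCG,GCU -> pick last = GCU
residue 3: P codons sorted = CCA,CCC,CCG,CCU -> pick last = CCU
terminator: stop codons sorted = UAA,UAG,UGA -> pick last = UGA

Answer: mRNA: AUGGCUCCUUGA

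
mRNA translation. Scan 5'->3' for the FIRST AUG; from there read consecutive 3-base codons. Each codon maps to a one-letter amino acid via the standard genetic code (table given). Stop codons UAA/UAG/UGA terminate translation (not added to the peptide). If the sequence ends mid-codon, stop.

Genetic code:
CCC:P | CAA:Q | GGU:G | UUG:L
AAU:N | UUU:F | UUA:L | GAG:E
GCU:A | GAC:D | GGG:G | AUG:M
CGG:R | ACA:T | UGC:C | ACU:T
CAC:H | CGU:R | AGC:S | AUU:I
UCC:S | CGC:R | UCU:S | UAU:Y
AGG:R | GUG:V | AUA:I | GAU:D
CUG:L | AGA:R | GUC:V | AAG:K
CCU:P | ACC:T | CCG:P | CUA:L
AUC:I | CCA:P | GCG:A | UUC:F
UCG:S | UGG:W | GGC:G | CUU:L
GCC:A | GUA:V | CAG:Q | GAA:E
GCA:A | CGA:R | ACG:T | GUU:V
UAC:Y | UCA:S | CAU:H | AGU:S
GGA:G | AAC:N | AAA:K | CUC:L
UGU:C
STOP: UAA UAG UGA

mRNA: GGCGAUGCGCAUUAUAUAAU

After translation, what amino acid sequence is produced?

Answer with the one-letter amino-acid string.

start AUG at pos 4
pos 4: AUG -> M; peptide=M
pos 7: CGC -> R; peptide=MR
pos 10: AUU -> I; peptide=MRI
pos 13: AUA -> I; peptide=MRII
pos 16: UAA -> STOP

Answer: MRII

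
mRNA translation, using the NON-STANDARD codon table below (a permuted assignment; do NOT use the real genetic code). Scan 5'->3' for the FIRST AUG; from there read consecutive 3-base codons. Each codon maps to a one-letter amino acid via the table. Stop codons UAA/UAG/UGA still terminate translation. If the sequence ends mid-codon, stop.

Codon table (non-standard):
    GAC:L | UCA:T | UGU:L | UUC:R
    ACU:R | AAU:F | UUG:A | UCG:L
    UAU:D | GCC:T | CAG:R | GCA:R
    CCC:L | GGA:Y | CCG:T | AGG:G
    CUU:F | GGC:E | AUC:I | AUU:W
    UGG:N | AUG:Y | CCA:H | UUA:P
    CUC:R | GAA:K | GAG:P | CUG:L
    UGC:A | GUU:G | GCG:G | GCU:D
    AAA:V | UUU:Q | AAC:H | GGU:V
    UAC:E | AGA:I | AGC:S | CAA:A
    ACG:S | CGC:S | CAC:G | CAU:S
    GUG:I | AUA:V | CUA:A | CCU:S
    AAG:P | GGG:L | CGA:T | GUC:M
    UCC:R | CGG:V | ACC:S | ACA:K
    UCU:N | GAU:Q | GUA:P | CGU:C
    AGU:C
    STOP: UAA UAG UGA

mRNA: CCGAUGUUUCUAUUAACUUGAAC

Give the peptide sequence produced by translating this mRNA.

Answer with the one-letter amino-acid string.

Answer: YQAPR

Derivation:
start AUG at pos 3
pos 3: AUG -> Y; peptide=Y
pos 6: UUU -> Q; peptide=YQ
pos 9: CUA -> A; peptide=YQA
pos 12: UUA -> P; peptide=YQAP
pos 15: ACU -> R; peptide=YQAPR
pos 18: UGA -> STOP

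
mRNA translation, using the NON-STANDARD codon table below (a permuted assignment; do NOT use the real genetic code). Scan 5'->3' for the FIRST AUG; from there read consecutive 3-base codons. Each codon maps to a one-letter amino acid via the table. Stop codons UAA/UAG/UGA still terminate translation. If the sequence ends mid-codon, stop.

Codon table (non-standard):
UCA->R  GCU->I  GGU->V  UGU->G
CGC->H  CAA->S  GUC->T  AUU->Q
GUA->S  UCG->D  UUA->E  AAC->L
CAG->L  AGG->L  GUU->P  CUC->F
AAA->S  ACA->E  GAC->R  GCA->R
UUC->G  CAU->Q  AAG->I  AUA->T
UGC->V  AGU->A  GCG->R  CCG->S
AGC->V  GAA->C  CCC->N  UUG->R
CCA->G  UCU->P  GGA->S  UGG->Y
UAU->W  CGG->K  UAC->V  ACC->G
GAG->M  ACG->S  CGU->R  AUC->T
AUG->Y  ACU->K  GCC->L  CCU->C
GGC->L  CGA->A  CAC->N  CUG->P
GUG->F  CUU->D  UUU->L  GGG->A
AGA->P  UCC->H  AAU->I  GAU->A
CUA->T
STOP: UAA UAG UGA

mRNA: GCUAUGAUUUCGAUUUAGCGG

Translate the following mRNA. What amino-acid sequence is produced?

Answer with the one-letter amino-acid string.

Answer: YQDQ

Derivation:
start AUG at pos 3
pos 3: AUG -> Y; peptide=Y
pos 6: AUU -> Q; peptide=YQ
pos 9: UCG -> D; peptide=YQD
pos 12: AUU -> Q; peptide=YQDQ
pos 15: UAG -> STOP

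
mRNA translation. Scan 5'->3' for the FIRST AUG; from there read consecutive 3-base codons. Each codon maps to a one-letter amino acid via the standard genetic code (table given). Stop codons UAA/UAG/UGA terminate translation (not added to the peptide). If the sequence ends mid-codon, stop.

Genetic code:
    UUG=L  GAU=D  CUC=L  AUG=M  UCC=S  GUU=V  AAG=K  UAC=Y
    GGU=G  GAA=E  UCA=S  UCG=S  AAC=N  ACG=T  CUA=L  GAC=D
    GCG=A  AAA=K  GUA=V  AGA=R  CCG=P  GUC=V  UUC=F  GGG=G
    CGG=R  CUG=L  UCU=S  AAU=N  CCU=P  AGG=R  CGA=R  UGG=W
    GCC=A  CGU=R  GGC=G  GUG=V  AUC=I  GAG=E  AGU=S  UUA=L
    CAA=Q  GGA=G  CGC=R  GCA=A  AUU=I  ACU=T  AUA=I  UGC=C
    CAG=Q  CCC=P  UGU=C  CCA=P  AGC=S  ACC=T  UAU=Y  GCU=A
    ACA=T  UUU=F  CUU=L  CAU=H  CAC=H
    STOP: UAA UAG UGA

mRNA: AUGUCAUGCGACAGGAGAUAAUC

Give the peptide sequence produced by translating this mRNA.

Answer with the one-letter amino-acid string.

start AUG at pos 0
pos 0: AUG -> M; peptide=M
pos 3: UCA -> S; peptide=MS
pos 6: UGC -> C; peptide=MSC
pos 9: GAC -> D; peptide=MSCD
pos 12: AGG -> R; peptide=MSCDR
pos 15: AGA -> R; peptide=MSCDRR
pos 18: UAA -> STOP

Answer: MSCDRR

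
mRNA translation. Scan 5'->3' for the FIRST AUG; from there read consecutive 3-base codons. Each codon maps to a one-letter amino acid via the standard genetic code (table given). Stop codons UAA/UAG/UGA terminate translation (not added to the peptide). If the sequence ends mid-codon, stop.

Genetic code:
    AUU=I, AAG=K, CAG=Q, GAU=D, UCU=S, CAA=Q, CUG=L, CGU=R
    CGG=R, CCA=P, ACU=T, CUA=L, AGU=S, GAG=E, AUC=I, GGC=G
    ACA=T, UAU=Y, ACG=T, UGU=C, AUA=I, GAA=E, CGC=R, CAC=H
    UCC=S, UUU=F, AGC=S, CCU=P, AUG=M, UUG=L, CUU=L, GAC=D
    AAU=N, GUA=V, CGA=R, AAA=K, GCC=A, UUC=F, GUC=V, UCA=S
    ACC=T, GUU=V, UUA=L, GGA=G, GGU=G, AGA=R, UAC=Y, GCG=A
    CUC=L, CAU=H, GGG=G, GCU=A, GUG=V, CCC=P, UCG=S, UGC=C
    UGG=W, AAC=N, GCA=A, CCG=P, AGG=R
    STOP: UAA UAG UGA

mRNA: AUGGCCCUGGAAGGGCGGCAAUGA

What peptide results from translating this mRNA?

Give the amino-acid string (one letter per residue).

Answer: MALEGRQ

Derivation:
start AUG at pos 0
pos 0: AUG -> M; peptide=M
pos 3: GCC -> A; peptide=MA
pos 6: CUG -> L; peptide=MAL
pos 9: GAA -> E; peptide=MALE
pos 12: GGG -> G; peptide=MALEG
pos 15: CGG -> R; peptide=MALEGR
pos 18: CAA -> Q; peptide=MALEGRQ
pos 21: UGA -> STOP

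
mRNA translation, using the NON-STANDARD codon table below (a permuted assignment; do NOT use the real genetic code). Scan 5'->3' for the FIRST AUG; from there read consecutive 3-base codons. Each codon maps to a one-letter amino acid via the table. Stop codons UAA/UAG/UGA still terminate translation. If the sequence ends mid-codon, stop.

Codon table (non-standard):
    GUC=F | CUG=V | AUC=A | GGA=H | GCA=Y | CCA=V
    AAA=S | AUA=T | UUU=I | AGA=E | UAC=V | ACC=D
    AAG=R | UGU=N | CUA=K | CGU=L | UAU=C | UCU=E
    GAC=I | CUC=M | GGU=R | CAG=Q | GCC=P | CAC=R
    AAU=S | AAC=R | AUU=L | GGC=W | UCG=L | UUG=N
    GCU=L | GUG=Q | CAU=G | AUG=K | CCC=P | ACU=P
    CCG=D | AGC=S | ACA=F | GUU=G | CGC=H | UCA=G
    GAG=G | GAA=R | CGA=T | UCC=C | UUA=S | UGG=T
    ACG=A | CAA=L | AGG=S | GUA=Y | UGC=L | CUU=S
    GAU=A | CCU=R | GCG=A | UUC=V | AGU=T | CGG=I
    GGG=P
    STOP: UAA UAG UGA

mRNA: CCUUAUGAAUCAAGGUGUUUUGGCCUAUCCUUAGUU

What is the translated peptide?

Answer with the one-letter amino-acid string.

start AUG at pos 4
pos 4: AUG -> K; peptide=K
pos 7: AAU -> S; peptide=KS
pos 10: CAA -> L; peptide=KSL
pos 13: GGU -> R; peptide=KSLR
pos 16: GUU -> G; peptide=KSLRG
pos 19: UUG -> N; peptide=KSLRGN
pos 22: GCC -> P; peptide=KSLRGNP
pos 25: UAU -> C; peptide=KSLRGNPC
pos 28: CCU -> R; peptide=KSLRGNPCR
pos 31: UAG -> STOP

Answer: KSLRGNPCR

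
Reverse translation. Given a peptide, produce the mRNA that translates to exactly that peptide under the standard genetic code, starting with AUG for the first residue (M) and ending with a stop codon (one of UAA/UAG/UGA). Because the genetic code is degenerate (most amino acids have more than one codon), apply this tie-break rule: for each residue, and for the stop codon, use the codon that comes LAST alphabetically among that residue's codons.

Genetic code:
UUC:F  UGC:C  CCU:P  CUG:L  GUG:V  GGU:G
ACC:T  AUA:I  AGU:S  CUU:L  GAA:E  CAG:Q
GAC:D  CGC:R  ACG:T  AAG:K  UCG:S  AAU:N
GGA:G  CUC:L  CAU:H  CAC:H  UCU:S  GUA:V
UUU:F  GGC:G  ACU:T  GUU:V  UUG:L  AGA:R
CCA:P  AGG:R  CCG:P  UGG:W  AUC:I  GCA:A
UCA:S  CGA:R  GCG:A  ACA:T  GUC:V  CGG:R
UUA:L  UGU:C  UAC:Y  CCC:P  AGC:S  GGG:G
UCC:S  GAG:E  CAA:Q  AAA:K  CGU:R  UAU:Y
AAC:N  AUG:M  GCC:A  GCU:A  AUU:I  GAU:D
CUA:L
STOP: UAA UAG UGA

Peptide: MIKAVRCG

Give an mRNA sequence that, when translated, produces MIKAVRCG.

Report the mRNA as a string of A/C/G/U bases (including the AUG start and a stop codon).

Answer: mRNA: AUGAUUAAGGCUGUUCGUUGUGGUUGA

Derivation:
residue 1: M -> AUG (start codon)
residue 2: I codons sorted = AUA,AUC,AUU -> pick last = AUU
residue 3: K codons sorted = AAA,AAG -> pick last = AAG
residue 4: A codons sorted = GCA,GCC,GCG,GCU -> pick last = GCU
residue 5: V codons sorted = GUA,GUC,GUG,GUU -> pick last = GUU
residue 6: R codons sorted = AGA,AGG,CGA,CGC,CGG,CGU -> pick last = CGU
residue 7: C codons sorted = UGC,UGU -> pick last = UGU
residue 8: G codons sorted = GGA,GGC,GGG,GGU -> pick last = GGU
terminator: stop codons sorted = UAA,UAG,UGA -> pick last = UGA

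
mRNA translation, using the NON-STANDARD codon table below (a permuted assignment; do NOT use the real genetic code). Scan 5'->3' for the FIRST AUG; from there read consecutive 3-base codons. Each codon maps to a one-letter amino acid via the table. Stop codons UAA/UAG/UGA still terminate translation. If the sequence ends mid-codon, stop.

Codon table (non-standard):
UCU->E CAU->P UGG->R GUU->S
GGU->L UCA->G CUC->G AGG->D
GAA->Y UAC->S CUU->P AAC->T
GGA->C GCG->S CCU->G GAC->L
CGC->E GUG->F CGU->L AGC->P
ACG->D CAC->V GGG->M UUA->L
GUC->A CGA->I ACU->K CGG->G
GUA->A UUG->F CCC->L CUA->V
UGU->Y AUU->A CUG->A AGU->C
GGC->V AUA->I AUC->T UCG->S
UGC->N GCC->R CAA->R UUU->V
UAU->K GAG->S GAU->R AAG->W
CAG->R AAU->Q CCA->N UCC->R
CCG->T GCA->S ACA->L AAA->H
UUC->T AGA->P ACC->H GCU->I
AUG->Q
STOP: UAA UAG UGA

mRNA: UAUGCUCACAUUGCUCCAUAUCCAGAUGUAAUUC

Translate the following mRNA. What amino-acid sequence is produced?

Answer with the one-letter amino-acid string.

start AUG at pos 1
pos 1: AUG -> Q; peptide=Q
pos 4: CUC -> G; peptide=QG
pos 7: ACA -> L; peptide=QGL
pos 10: UUG -> F; peptide=QGLF
pos 13: CUC -> G; peptide=QGLFG
pos 16: CAU -> P; peptide=QGLFGP
pos 19: AUC -> T; peptide=QGLFGPT
pos 22: CAG -> R; peptide=QGLFGPTR
pos 25: AUG -> Q; peptide=QGLFGPTRQ
pos 28: UAA -> STOP

Answer: QGLFGPTRQ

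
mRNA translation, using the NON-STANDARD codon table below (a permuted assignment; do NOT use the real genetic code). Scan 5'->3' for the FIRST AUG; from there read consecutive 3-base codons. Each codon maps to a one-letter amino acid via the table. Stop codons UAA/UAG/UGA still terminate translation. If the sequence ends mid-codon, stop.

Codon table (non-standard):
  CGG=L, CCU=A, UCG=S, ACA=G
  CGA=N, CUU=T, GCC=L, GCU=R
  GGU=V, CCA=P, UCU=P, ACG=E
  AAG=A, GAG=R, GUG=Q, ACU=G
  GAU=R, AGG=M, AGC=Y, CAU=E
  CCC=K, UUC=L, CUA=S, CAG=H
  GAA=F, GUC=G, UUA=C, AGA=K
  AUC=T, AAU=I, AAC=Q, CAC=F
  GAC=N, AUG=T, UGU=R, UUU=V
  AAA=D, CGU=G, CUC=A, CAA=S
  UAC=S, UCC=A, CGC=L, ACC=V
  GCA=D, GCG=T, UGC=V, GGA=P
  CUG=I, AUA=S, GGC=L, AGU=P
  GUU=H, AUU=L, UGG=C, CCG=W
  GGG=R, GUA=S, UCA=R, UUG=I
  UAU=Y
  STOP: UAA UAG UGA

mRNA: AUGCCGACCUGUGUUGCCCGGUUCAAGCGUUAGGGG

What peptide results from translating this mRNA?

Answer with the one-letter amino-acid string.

start AUG at pos 0
pos 0: AUG -> T; peptide=T
pos 3: CCG -> W; peptide=TW
pos 6: ACC -> V; peptide=TWV
pos 9: UGU -> R; peptide=TWVR
pos 12: GUU -> H; peptide=TWVRH
pos 15: GCC -> L; peptide=TWVRHL
pos 18: CGG -> L; peptide=TWVRHLL
pos 21: UUC -> L; peptide=TWVRHLLL
pos 24: AAG -> A; peptide=TWVRHLLLA
pos 27: CGU -> G; peptide=TWVRHLLLAG
pos 30: UAG -> STOP

Answer: TWVRHLLLAG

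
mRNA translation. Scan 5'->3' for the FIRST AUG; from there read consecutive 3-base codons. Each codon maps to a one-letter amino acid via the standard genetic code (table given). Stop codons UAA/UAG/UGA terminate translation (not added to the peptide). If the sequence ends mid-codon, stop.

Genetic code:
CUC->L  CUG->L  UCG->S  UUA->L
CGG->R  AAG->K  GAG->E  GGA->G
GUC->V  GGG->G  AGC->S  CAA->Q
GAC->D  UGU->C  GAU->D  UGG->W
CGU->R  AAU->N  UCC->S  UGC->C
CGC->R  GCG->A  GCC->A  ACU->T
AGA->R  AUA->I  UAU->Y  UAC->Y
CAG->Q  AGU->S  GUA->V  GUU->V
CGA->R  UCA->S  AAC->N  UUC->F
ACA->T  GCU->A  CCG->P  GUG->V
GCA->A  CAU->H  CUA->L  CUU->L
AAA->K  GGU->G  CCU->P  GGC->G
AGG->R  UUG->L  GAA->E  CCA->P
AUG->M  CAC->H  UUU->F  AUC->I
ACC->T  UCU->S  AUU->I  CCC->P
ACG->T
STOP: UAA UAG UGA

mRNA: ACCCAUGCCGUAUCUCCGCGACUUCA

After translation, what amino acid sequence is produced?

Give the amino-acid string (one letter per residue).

start AUG at pos 4
pos 4: AUG -> M; peptide=M
pos 7: CCG -> P; peptide=MP
pos 10: UAU -> Y; peptide=MPY
pos 13: CUC -> L; peptide=MPYL
pos 16: CGC -> R; peptide=MPYLR
pos 19: GAC -> D; peptide=MPYLRD
pos 22: UUC -> F; peptide=MPYLRDF
pos 25: only 1 nt remain (<3), stop (end of mRNA)

Answer: MPYLRDF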